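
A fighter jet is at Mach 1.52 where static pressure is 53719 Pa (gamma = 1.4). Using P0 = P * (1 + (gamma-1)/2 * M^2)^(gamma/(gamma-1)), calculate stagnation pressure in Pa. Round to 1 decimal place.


Step 1: (gamma-1)/2 * M^2 = 0.2 * 2.3104 = 0.46208
Step 2: 1 + 0.46208 = 1.46208
Step 3: Exponent gamma/(gamma-1) = 3.5
Step 4: P0 = 53719 * 1.46208^3.5 = 203014.4 Pa

203014.4


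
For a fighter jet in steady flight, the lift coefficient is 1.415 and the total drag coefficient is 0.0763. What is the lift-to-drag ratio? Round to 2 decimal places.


Step 1: L/D = CL / CD = 1.415 / 0.0763
Step 2: L/D = 18.55

18.55


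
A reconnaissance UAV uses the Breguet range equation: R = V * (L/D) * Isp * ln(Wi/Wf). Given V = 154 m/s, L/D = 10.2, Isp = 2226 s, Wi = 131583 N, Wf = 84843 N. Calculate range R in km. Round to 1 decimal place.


Step 1: Coefficient = V * (L/D) * Isp = 154 * 10.2 * 2226 = 3496600.8 m
Step 2: Wi/Wf = 131583 / 84843 = 1.5509
Step 3: ln(1.5509) = 0.438835
Step 4: R = 3496600.8 * 0.438835 = 1534432.0 m = 1534.4 km

1534.4


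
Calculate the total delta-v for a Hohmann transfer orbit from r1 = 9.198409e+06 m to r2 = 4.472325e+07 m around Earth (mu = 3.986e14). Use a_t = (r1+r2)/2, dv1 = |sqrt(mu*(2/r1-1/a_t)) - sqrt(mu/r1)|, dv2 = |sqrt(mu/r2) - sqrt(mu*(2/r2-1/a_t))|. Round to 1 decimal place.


Step 1: Transfer semi-major axis a_t = (9.198409e+06 + 4.472325e+07) / 2 = 2.696083e+07 m
Step 2: v1 (circular at r1) = sqrt(mu/r1) = 6582.82 m/s
Step 3: v_t1 = sqrt(mu*(2/r1 - 1/a_t)) = 8478.37 m/s
Step 4: dv1 = |8478.37 - 6582.82| = 1895.54 m/s
Step 5: v2 (circular at r2) = 2985.4 m/s, v_t2 = 1743.78 m/s
Step 6: dv2 = |2985.4 - 1743.78| = 1241.62 m/s
Step 7: Total delta-v = 1895.54 + 1241.62 = 3137.2 m/s

3137.2


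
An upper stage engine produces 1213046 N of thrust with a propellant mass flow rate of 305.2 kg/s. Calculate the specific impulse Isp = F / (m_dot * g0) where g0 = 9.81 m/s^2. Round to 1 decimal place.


Step 1: m_dot * g0 = 305.2 * 9.81 = 2994.01
Step 2: Isp = 1213046 / 2994.01 = 405.2 s

405.2


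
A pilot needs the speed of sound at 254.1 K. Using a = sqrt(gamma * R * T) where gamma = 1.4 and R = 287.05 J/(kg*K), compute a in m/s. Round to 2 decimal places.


Step 1: gamma * R * T = 1.4 * 287.05 * 254.1 = 102115.167
Step 2: a = sqrt(102115.167) = 319.55 m/s

319.55


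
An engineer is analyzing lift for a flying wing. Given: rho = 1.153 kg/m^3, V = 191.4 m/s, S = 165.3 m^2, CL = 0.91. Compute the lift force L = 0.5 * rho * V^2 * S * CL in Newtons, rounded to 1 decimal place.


Step 1: Calculate dynamic pressure q = 0.5 * 1.153 * 191.4^2 = 0.5 * 1.153 * 36633.96 = 21119.4779 Pa
Step 2: Multiply by wing area and lift coefficient: L = 21119.4779 * 165.3 * 0.91
Step 3: L = 3491049.7035 * 0.91 = 3176855.2 N

3176855.2


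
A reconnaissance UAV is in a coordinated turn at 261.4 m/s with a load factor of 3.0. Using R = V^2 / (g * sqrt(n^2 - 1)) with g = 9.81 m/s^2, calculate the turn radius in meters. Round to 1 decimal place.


Step 1: V^2 = 261.4^2 = 68329.96
Step 2: n^2 - 1 = 3.0^2 - 1 = 8.0
Step 3: sqrt(8.0) = 2.828427
Step 4: R = 68329.96 / (9.81 * 2.828427) = 2462.6 m

2462.6


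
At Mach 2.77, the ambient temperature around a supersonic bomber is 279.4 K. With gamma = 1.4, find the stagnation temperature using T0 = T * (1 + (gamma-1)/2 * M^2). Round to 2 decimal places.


Step 1: (gamma-1)/2 = 0.2
Step 2: M^2 = 7.6729
Step 3: 1 + 0.2 * 7.6729 = 2.53458
Step 4: T0 = 279.4 * 2.53458 = 708.16 K

708.16


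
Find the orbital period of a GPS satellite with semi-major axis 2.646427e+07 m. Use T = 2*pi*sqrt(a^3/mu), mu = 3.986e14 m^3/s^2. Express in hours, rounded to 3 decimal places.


Step 1: a^3 / mu = 1.853445e+22 / 3.986e14 = 4.649888e+07
Step 2: sqrt(4.649888e+07) = 6819.0085 s
Step 3: T = 2*pi * 6819.0085 = 42845.09 s
Step 4: T in hours = 42845.09 / 3600 = 11.901 hours

11.901


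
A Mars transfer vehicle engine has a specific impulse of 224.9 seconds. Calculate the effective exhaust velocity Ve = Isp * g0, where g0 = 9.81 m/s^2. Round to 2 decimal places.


Step 1: Ve = Isp * g0 = 224.9 * 9.81
Step 2: Ve = 2206.27 m/s

2206.27


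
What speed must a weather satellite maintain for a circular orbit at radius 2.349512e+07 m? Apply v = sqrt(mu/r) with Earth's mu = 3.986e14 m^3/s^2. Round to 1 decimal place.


Step 1: mu / r = 3.986e14 / 2.349512e+07 = 16965225.1191
Step 2: v = sqrt(16965225.1191) = 4118.9 m/s

4118.9


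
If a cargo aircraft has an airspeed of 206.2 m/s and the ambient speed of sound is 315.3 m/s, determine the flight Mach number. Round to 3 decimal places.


Step 1: M = V / a = 206.2 / 315.3
Step 2: M = 0.654

0.654


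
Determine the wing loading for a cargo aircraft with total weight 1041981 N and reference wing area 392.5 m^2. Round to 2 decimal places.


Step 1: Wing loading = W / S = 1041981 / 392.5
Step 2: Wing loading = 2654.73 N/m^2

2654.73


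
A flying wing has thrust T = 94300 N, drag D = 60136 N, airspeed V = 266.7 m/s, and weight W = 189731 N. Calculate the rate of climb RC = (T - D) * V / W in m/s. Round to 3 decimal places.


Step 1: Excess thrust = T - D = 94300 - 60136 = 34164 N
Step 2: Excess power = 34164 * 266.7 = 9111538.8 W
Step 3: RC = 9111538.8 / 189731 = 48.023 m/s

48.023


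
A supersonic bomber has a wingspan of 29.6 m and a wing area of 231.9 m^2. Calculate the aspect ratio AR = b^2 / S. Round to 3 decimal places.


Step 1: b^2 = 29.6^2 = 876.16
Step 2: AR = 876.16 / 231.9 = 3.778

3.778


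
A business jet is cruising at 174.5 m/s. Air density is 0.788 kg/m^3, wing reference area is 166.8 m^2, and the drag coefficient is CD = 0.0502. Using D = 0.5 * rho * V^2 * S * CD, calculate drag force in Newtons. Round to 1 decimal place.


Step 1: Dynamic pressure q = 0.5 * 0.788 * 174.5^2 = 11997.3985 Pa
Step 2: Drag D = q * S * CD = 11997.3985 * 166.8 * 0.0502
Step 3: D = 100458.5 N

100458.5


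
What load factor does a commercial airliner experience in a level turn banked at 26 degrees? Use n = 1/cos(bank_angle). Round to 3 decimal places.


Step 1: Convert 26 degrees to radians = 0.453786
Step 2: cos(26 deg) = 0.898794
Step 3: n = 1 / 0.898794 = 1.113

1.113


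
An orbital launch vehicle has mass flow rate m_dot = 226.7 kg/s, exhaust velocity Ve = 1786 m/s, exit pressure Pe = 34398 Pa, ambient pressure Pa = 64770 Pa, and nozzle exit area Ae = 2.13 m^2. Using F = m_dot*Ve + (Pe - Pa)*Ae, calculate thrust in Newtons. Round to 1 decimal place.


Step 1: Momentum thrust = m_dot * Ve = 226.7 * 1786 = 404886.2 N
Step 2: Pressure thrust = (Pe - Pa) * Ae = (34398 - 64770) * 2.13 = -64692.36 N
Step 3: Total thrust F = 404886.2 + -64692.36 = 340193.8 N

340193.8


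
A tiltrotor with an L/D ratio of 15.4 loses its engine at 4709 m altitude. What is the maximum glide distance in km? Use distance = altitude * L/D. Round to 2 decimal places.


Step 1: Glide distance = altitude * L/D = 4709 * 15.4 = 72518.6 m
Step 2: Convert to km: 72518.6 / 1000 = 72.52 km

72.52


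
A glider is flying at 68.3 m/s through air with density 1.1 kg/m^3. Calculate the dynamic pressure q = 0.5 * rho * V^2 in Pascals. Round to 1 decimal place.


Step 1: V^2 = 68.3^2 = 4664.89
Step 2: q = 0.5 * 1.1 * 4664.89
Step 3: q = 2565.7 Pa

2565.7


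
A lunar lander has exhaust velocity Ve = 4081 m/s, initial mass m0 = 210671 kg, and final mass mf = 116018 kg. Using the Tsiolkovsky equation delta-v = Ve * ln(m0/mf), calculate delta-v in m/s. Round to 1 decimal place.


Step 1: Mass ratio m0/mf = 210671 / 116018 = 1.815848
Step 2: ln(1.815848) = 0.596552
Step 3: delta-v = 4081 * 0.596552 = 2434.5 m/s

2434.5


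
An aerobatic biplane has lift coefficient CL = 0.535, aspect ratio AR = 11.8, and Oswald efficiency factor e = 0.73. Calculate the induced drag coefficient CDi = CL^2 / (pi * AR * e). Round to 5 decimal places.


Step 1: CL^2 = 0.535^2 = 0.286225
Step 2: pi * AR * e = 3.14159 * 11.8 * 0.73 = 27.061679
Step 3: CDi = 0.286225 / 27.061679 = 0.01058

0.01058


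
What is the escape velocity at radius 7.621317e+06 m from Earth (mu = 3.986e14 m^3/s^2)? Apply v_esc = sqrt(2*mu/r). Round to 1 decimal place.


Step 1: 2*mu/r = 2 * 3.986e14 / 7.621317e+06 = 104601343.836
Step 2: v_esc = sqrt(104601343.836) = 10227.5 m/s

10227.5


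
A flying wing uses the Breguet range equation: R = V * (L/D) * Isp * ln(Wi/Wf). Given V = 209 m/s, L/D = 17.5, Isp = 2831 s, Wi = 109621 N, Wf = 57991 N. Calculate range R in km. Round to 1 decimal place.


Step 1: Coefficient = V * (L/D) * Isp = 209 * 17.5 * 2831 = 10354382.5 m
Step 2: Wi/Wf = 109621 / 57991 = 1.890311
Step 3: ln(1.890311) = 0.636741
Step 4: R = 10354382.5 * 0.636741 = 6593061.3 m = 6593.1 km

6593.1


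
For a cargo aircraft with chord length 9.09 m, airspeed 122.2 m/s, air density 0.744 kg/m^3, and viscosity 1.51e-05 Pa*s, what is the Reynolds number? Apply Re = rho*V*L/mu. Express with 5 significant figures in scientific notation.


Step 1: Numerator = rho * V * L = 0.744 * 122.2 * 9.09 = 826.433712
Step 2: Re = 826.433712 / 1.51e-05
Step 3: Re = 5.4731e+07

5.4731e+07


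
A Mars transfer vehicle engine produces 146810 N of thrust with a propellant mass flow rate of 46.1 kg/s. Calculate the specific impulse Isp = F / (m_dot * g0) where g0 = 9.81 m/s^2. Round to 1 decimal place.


Step 1: m_dot * g0 = 46.1 * 9.81 = 452.24
Step 2: Isp = 146810 / 452.24 = 324.6 s

324.6


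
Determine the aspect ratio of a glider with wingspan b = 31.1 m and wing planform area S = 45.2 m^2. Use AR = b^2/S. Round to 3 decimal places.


Step 1: b^2 = 31.1^2 = 967.21
Step 2: AR = 967.21 / 45.2 = 21.398

21.398


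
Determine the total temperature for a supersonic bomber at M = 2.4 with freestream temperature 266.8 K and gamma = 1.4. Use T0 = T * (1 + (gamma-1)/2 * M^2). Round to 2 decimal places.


Step 1: (gamma-1)/2 = 0.2
Step 2: M^2 = 5.76
Step 3: 1 + 0.2 * 5.76 = 2.152
Step 4: T0 = 266.8 * 2.152 = 574.15 K

574.15


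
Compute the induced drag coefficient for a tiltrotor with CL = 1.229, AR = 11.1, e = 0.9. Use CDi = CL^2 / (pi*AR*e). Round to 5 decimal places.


Step 1: CL^2 = 1.229^2 = 1.510441
Step 2: pi * AR * e = 3.14159 * 11.1 * 0.9 = 31.384511
Step 3: CDi = 1.510441 / 31.384511 = 0.04813

0.04813


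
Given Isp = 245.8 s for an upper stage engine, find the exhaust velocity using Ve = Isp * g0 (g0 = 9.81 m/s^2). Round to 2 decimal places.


Step 1: Ve = Isp * g0 = 245.8 * 9.81
Step 2: Ve = 2411.30 m/s

2411.30


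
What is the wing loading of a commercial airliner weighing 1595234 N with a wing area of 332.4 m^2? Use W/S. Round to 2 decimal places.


Step 1: Wing loading = W / S = 1595234 / 332.4
Step 2: Wing loading = 4799.14 N/m^2

4799.14


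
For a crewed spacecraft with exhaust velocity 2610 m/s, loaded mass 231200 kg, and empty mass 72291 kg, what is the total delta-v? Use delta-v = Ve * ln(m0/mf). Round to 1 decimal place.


Step 1: Mass ratio m0/mf = 231200 / 72291 = 3.198185
Step 2: ln(3.198185) = 1.162583
Step 3: delta-v = 2610 * 1.162583 = 3034.3 m/s

3034.3


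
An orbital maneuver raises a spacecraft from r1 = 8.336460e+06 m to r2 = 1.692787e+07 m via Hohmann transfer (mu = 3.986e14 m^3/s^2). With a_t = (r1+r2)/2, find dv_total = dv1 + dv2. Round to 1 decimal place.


Step 1: Transfer semi-major axis a_t = (8.336460e+06 + 1.692787e+07) / 2 = 1.263216e+07 m
Step 2: v1 (circular at r1) = sqrt(mu/r1) = 6914.77 m/s
Step 3: v_t1 = sqrt(mu*(2/r1 - 1/a_t)) = 8004.61 m/s
Step 4: dv1 = |8004.61 - 6914.77| = 1089.84 m/s
Step 5: v2 (circular at r2) = 4852.52 m/s, v_t2 = 3942.03 m/s
Step 6: dv2 = |4852.52 - 3942.03| = 910.5 m/s
Step 7: Total delta-v = 1089.84 + 910.5 = 2000.3 m/s

2000.3


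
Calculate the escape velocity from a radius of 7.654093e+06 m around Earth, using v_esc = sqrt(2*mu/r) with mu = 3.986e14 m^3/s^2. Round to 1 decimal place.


Step 1: 2*mu/r = 2 * 3.986e14 / 7.654093e+06 = 104153424.8408
Step 2: v_esc = sqrt(104153424.8408) = 10205.6 m/s

10205.6


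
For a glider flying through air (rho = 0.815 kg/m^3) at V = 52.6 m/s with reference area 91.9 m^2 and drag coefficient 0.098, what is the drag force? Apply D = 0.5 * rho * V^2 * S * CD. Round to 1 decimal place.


Step 1: Dynamic pressure q = 0.5 * 0.815 * 52.6^2 = 1127.4547 Pa
Step 2: Drag D = q * S * CD = 1127.4547 * 91.9 * 0.098
Step 3: D = 10154.1 N

10154.1


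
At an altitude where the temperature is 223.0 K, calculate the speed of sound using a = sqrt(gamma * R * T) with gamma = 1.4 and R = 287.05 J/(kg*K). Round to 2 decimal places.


Step 1: gamma * R * T = 1.4 * 287.05 * 223.0 = 89617.01
Step 2: a = sqrt(89617.01) = 299.36 m/s

299.36


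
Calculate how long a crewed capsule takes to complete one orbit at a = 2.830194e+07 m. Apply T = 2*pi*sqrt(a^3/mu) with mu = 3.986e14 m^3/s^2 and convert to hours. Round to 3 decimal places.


Step 1: a^3 / mu = 2.266985e+22 / 3.986e14 = 5.687368e+07
Step 2: sqrt(5.687368e+07) = 7541.464 s
Step 3: T = 2*pi * 7541.464 = 47384.42 s
Step 4: T in hours = 47384.42 / 3600 = 13.162 hours

13.162


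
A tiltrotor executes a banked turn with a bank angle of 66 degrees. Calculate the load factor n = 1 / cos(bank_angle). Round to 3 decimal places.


Step 1: Convert 66 degrees to radians = 1.151917
Step 2: cos(66 deg) = 0.406737
Step 3: n = 1 / 0.406737 = 2.459

2.459


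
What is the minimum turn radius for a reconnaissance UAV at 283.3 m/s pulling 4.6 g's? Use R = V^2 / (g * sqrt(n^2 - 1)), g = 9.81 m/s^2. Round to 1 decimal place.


Step 1: V^2 = 283.3^2 = 80258.89
Step 2: n^2 - 1 = 4.6^2 - 1 = 20.16
Step 3: sqrt(20.16) = 4.489989
Step 4: R = 80258.89 / (9.81 * 4.489989) = 1822.1 m

1822.1


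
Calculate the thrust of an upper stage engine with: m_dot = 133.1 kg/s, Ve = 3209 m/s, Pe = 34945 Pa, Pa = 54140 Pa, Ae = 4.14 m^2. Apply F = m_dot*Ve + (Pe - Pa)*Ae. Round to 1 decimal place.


Step 1: Momentum thrust = m_dot * Ve = 133.1 * 3209 = 427117.9 N
Step 2: Pressure thrust = (Pe - Pa) * Ae = (34945 - 54140) * 4.14 = -79467.30 N
Step 3: Total thrust F = 427117.9 + -79467.30 = 347650.6 N

347650.6


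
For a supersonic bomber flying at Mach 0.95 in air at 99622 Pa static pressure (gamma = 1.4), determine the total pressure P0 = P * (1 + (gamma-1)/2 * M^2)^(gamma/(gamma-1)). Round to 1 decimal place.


Step 1: (gamma-1)/2 * M^2 = 0.2 * 0.9025 = 0.1805
Step 2: 1 + 0.1805 = 1.1805
Step 3: Exponent gamma/(gamma-1) = 3.5
Step 4: P0 = 99622 * 1.1805^3.5 = 178068.1 Pa

178068.1


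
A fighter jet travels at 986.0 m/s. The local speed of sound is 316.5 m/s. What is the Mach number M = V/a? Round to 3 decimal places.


Step 1: M = V / a = 986.0 / 316.5
Step 2: M = 3.115

3.115


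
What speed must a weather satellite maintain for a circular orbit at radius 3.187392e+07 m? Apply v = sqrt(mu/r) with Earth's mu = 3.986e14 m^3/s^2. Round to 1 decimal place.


Step 1: mu / r = 3.986e14 / 3.187392e+07 = 12505521.7557
Step 2: v = sqrt(12505521.7557) = 3536.3 m/s

3536.3


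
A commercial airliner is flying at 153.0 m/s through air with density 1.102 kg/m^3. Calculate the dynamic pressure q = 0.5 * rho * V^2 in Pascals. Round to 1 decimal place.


Step 1: V^2 = 153.0^2 = 23409.0
Step 2: q = 0.5 * 1.102 * 23409.0
Step 3: q = 12898.4 Pa

12898.4


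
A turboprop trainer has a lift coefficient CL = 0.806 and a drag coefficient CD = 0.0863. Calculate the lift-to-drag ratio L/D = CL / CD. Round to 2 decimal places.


Step 1: L/D = CL / CD = 0.806 / 0.0863
Step 2: L/D = 9.34

9.34


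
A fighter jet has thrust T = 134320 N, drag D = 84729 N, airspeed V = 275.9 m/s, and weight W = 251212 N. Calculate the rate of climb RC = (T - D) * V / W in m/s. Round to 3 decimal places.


Step 1: Excess thrust = T - D = 134320 - 84729 = 49591 N
Step 2: Excess power = 49591 * 275.9 = 13682156.9 W
Step 3: RC = 13682156.9 / 251212 = 54.465 m/s

54.465


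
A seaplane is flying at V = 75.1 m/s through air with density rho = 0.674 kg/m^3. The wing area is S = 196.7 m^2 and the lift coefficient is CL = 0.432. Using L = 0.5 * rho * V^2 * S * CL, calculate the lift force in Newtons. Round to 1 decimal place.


Step 1: Calculate dynamic pressure q = 0.5 * 0.674 * 75.1^2 = 0.5 * 0.674 * 5640.01 = 1900.6834 Pa
Step 2: Multiply by wing area and lift coefficient: L = 1900.6834 * 196.7 * 0.432
Step 3: L = 373864.4189 * 0.432 = 161509.4 N

161509.4


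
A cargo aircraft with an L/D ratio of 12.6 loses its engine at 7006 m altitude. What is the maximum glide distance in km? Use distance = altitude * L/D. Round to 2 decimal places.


Step 1: Glide distance = altitude * L/D = 7006 * 12.6 = 88275.6 m
Step 2: Convert to km: 88275.6 / 1000 = 88.28 km

88.28


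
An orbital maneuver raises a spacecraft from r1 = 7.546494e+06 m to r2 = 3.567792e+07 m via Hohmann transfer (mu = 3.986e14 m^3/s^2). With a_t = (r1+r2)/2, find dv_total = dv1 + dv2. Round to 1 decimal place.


Step 1: Transfer semi-major axis a_t = (7.546494e+06 + 3.567792e+07) / 2 = 2.161221e+07 m
Step 2: v1 (circular at r1) = sqrt(mu/r1) = 7267.68 m/s
Step 3: v_t1 = sqrt(mu*(2/r1 - 1/a_t)) = 9337.84 m/s
Step 4: dv1 = |9337.84 - 7267.68| = 2070.15 m/s
Step 5: v2 (circular at r2) = 3342.48 m/s, v_t2 = 1975.11 m/s
Step 6: dv2 = |3342.48 - 1975.11| = 1367.37 m/s
Step 7: Total delta-v = 2070.15 + 1367.37 = 3437.5 m/s

3437.5


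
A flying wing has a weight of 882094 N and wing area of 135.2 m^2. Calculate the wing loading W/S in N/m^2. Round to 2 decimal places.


Step 1: Wing loading = W / S = 882094 / 135.2
Step 2: Wing loading = 6524.36 N/m^2

6524.36


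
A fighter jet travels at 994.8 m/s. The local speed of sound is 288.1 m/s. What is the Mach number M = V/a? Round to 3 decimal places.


Step 1: M = V / a = 994.8 / 288.1
Step 2: M = 3.453

3.453


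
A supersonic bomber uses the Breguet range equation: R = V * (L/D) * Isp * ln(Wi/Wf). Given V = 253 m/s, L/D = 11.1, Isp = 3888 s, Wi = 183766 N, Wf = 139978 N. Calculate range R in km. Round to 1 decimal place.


Step 1: Coefficient = V * (L/D) * Isp = 253 * 11.1 * 3888 = 10918670.4 m
Step 2: Wi/Wf = 183766 / 139978 = 1.312821
Step 3: ln(1.312821) = 0.272178
Step 4: R = 10918670.4 * 0.272178 = 2971821.2 m = 2971.8 km

2971.8


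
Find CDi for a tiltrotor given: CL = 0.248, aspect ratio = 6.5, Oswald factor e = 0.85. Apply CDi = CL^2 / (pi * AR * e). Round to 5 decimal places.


Step 1: CL^2 = 0.248^2 = 0.061504
Step 2: pi * AR * e = 3.14159 * 6.5 * 0.85 = 17.357299
Step 3: CDi = 0.061504 / 17.357299 = 0.00354

0.00354


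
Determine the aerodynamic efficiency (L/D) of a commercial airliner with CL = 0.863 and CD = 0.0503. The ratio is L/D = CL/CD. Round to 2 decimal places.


Step 1: L/D = CL / CD = 0.863 / 0.0503
Step 2: L/D = 17.16

17.16


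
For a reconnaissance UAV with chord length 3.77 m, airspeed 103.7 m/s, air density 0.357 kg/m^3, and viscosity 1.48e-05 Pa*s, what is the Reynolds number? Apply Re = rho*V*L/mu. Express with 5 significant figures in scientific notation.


Step 1: Numerator = rho * V * L = 0.357 * 103.7 * 3.77 = 139.568793
Step 2: Re = 139.568793 / 1.48e-05
Step 3: Re = 9.4303e+06

9.4303e+06


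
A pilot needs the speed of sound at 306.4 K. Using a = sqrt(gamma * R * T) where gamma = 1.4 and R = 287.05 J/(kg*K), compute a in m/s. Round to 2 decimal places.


Step 1: gamma * R * T = 1.4 * 287.05 * 306.4 = 123132.968
Step 2: a = sqrt(123132.968) = 350.90 m/s

350.90


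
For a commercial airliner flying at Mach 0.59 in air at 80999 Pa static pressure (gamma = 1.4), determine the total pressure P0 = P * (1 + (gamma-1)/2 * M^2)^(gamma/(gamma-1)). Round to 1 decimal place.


Step 1: (gamma-1)/2 * M^2 = 0.2 * 0.3481 = 0.06962
Step 2: 1 + 0.06962 = 1.06962
Step 3: Exponent gamma/(gamma-1) = 3.5
Step 4: P0 = 80999 * 1.06962^3.5 = 102513.9 Pa

102513.9


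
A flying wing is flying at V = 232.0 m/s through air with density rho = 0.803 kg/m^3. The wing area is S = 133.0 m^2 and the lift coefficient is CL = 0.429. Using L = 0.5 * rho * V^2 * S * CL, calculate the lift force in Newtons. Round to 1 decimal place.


Step 1: Calculate dynamic pressure q = 0.5 * 0.803 * 232.0^2 = 0.5 * 0.803 * 53824.0 = 21610.336 Pa
Step 2: Multiply by wing area and lift coefficient: L = 21610.336 * 133.0 * 0.429
Step 3: L = 2874174.688 * 0.429 = 1233020.9 N

1233020.9


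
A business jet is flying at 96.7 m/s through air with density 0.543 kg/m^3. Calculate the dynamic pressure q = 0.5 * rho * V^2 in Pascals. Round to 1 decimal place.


Step 1: V^2 = 96.7^2 = 9350.89
Step 2: q = 0.5 * 0.543 * 9350.89
Step 3: q = 2538.8 Pa

2538.8


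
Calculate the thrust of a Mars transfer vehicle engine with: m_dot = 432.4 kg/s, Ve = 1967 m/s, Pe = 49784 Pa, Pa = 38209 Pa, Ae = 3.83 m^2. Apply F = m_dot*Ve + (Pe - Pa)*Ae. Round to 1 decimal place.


Step 1: Momentum thrust = m_dot * Ve = 432.4 * 1967 = 850530.8 N
Step 2: Pressure thrust = (Pe - Pa) * Ae = (49784 - 38209) * 3.83 = 44332.25 N
Step 3: Total thrust F = 850530.8 + 44332.25 = 894863.1 N

894863.1


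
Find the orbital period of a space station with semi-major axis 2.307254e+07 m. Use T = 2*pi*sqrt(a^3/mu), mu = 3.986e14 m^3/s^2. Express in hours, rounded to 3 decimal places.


Step 1: a^3 / mu = 1.228248e+22 / 3.986e14 = 3.081406e+07
Step 2: sqrt(3.081406e+07) = 5551.0414 s
Step 3: T = 2*pi * 5551.0414 = 34878.22 s
Step 4: T in hours = 34878.22 / 3600 = 9.688 hours

9.688


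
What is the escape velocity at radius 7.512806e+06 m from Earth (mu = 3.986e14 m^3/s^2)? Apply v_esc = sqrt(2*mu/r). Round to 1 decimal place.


Step 1: 2*mu/r = 2 * 3.986e14 / 7.512806e+06 = 106112150.3736
Step 2: v_esc = sqrt(106112150.3736) = 10301.1 m/s

10301.1


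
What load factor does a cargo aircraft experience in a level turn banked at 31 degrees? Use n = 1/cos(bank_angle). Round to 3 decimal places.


Step 1: Convert 31 degrees to radians = 0.541052
Step 2: cos(31 deg) = 0.857167
Step 3: n = 1 / 0.857167 = 1.167

1.167


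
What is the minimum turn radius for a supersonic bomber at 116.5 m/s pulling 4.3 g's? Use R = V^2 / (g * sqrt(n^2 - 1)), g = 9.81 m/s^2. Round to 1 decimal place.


Step 1: V^2 = 116.5^2 = 13572.25
Step 2: n^2 - 1 = 4.3^2 - 1 = 17.49
Step 3: sqrt(17.49) = 4.182105
Step 4: R = 13572.25 / (9.81 * 4.182105) = 330.8 m

330.8


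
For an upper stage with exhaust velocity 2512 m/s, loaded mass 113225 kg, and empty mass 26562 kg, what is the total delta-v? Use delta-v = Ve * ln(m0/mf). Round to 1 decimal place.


Step 1: Mass ratio m0/mf = 113225 / 26562 = 4.262668
Step 2: ln(4.262668) = 1.449895
Step 3: delta-v = 2512 * 1.449895 = 3642.1 m/s

3642.1


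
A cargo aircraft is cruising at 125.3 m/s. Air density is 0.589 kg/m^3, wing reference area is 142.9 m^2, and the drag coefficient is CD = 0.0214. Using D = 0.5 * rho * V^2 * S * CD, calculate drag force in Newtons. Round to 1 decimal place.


Step 1: Dynamic pressure q = 0.5 * 0.589 * 125.3^2 = 4623.6765 Pa
Step 2: Drag D = q * S * CD = 4623.6765 * 142.9 * 0.0214
Step 3: D = 14139.5 N

14139.5


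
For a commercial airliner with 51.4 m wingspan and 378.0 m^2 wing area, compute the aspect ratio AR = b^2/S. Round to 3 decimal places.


Step 1: b^2 = 51.4^2 = 2641.96
Step 2: AR = 2641.96 / 378.0 = 6.989

6.989


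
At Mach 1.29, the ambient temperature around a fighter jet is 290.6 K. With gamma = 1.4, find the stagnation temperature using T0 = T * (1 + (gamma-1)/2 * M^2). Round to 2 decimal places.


Step 1: (gamma-1)/2 = 0.2
Step 2: M^2 = 1.6641
Step 3: 1 + 0.2 * 1.6641 = 1.33282
Step 4: T0 = 290.6 * 1.33282 = 387.32 K

387.32


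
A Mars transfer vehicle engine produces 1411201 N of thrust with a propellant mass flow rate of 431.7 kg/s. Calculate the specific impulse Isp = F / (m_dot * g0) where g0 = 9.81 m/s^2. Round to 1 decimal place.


Step 1: m_dot * g0 = 431.7 * 9.81 = 4234.98
Step 2: Isp = 1411201 / 4234.98 = 333.2 s

333.2


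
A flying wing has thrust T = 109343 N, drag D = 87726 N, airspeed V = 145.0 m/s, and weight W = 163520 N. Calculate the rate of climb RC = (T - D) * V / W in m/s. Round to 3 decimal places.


Step 1: Excess thrust = T - D = 109343 - 87726 = 21617 N
Step 2: Excess power = 21617 * 145.0 = 3134465.0 W
Step 3: RC = 3134465.0 / 163520 = 19.169 m/s

19.169


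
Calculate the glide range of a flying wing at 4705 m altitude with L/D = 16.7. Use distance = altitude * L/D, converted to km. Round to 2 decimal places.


Step 1: Glide distance = altitude * L/D = 4705 * 16.7 = 78573.5 m
Step 2: Convert to km: 78573.5 / 1000 = 78.57 km

78.57


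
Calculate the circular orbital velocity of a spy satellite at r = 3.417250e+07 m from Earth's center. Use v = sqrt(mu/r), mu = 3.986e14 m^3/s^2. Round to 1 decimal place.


Step 1: mu / r = 3.986e14 / 3.417250e+07 = 11664349.989
Step 2: v = sqrt(11664349.989) = 3415.3 m/s

3415.3


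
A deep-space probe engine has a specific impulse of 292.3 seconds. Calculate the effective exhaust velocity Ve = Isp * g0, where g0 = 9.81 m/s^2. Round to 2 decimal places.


Step 1: Ve = Isp * g0 = 292.3 * 9.81
Step 2: Ve = 2867.46 m/s

2867.46


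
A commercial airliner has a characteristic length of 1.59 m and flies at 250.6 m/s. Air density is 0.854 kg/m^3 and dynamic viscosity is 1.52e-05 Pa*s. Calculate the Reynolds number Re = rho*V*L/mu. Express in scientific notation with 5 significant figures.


Step 1: Numerator = rho * V * L = 0.854 * 250.6 * 1.59 = 340.279716
Step 2: Re = 340.279716 / 1.52e-05
Step 3: Re = 2.2387e+07

2.2387e+07


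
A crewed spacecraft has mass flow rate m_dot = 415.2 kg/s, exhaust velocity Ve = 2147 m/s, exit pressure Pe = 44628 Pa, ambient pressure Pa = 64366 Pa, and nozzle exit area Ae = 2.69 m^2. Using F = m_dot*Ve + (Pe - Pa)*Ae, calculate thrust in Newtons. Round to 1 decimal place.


Step 1: Momentum thrust = m_dot * Ve = 415.2 * 2147 = 891434.4 N
Step 2: Pressure thrust = (Pe - Pa) * Ae = (44628 - 64366) * 2.69 = -53095.22 N
Step 3: Total thrust F = 891434.4 + -53095.22 = 838339.2 N

838339.2


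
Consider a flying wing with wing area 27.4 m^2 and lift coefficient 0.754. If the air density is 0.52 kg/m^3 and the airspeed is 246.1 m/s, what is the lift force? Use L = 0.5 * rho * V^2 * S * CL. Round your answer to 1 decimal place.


Step 1: Calculate dynamic pressure q = 0.5 * 0.52 * 246.1^2 = 0.5 * 0.52 * 60565.21 = 15746.9546 Pa
Step 2: Multiply by wing area and lift coefficient: L = 15746.9546 * 27.4 * 0.754
Step 3: L = 431466.556 * 0.754 = 325325.8 N

325325.8


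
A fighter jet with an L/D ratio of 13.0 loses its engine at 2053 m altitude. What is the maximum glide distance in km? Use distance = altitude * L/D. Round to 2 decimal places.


Step 1: Glide distance = altitude * L/D = 2053 * 13.0 = 26689.0 m
Step 2: Convert to km: 26689.0 / 1000 = 26.69 km

26.69


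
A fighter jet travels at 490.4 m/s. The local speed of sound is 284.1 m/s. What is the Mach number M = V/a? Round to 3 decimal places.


Step 1: M = V / a = 490.4 / 284.1
Step 2: M = 1.726

1.726


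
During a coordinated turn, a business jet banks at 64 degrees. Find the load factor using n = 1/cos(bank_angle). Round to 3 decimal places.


Step 1: Convert 64 degrees to radians = 1.117011
Step 2: cos(64 deg) = 0.438371
Step 3: n = 1 / 0.438371 = 2.281

2.281


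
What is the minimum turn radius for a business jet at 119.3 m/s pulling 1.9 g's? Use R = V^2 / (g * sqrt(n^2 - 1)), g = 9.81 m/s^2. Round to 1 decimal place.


Step 1: V^2 = 119.3^2 = 14232.49
Step 2: n^2 - 1 = 1.9^2 - 1 = 2.61
Step 3: sqrt(2.61) = 1.615549
Step 4: R = 14232.49 / (9.81 * 1.615549) = 898.0 m

898.0


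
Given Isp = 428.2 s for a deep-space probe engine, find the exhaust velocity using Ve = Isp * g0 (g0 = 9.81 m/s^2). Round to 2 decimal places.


Step 1: Ve = Isp * g0 = 428.2 * 9.81
Step 2: Ve = 4200.64 m/s

4200.64


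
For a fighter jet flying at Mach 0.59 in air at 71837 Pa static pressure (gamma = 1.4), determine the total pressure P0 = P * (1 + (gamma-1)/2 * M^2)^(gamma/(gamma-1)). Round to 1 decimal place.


Step 1: (gamma-1)/2 * M^2 = 0.2 * 0.3481 = 0.06962
Step 2: 1 + 0.06962 = 1.06962
Step 3: Exponent gamma/(gamma-1) = 3.5
Step 4: P0 = 71837 * 1.06962^3.5 = 90918.3 Pa

90918.3


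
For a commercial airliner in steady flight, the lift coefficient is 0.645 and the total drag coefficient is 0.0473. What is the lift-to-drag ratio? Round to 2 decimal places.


Step 1: L/D = CL / CD = 0.645 / 0.0473
Step 2: L/D = 13.64

13.64


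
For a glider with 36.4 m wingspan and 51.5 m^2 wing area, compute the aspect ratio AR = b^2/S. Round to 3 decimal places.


Step 1: b^2 = 36.4^2 = 1324.96
Step 2: AR = 1324.96 / 51.5 = 25.727

25.727


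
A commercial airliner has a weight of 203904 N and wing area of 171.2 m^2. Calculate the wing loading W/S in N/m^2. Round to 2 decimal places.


Step 1: Wing loading = W / S = 203904 / 171.2
Step 2: Wing loading = 1191.03 N/m^2

1191.03


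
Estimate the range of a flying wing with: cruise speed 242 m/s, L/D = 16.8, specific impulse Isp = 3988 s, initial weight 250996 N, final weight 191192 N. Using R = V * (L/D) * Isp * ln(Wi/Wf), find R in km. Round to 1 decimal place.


Step 1: Coefficient = V * (L/D) * Isp = 242 * 16.8 * 3988 = 16213612.8 m
Step 2: Wi/Wf = 250996 / 191192 = 1.312796
Step 3: ln(1.312796) = 0.272159
Step 4: R = 16213612.8 * 0.272159 = 4412678.1 m = 4412.7 km

4412.7


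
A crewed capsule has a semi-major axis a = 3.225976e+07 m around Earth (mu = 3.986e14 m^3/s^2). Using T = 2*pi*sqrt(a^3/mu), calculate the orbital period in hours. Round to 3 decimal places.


Step 1: a^3 / mu = 3.357248e+22 / 3.986e14 = 8.422599e+07
Step 2: sqrt(8.422599e+07) = 9177.4716 s
Step 3: T = 2*pi * 9177.4716 = 57663.75 s
Step 4: T in hours = 57663.75 / 3600 = 16.018 hours

16.018


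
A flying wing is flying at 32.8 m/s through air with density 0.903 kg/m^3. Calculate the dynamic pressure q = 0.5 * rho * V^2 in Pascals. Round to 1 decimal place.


Step 1: V^2 = 32.8^2 = 1075.84
Step 2: q = 0.5 * 0.903 * 1075.84
Step 3: q = 485.7 Pa

485.7


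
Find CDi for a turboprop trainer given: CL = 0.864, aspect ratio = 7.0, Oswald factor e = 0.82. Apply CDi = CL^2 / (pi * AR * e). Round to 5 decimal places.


Step 1: CL^2 = 0.864^2 = 0.746496
Step 2: pi * AR * e = 3.14159 * 7.0 * 0.82 = 18.032742
Step 3: CDi = 0.746496 / 18.032742 = 0.04140

0.04140


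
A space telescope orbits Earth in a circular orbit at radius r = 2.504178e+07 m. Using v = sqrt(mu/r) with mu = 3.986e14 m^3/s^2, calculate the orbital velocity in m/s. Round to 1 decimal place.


Step 1: mu / r = 3.986e14 / 2.504178e+07 = 15917398.8431
Step 2: v = sqrt(15917398.8431) = 3989.7 m/s

3989.7


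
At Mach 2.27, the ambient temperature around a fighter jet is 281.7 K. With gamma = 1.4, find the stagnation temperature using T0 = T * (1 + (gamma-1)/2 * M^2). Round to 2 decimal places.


Step 1: (gamma-1)/2 = 0.2
Step 2: M^2 = 5.1529
Step 3: 1 + 0.2 * 5.1529 = 2.03058
Step 4: T0 = 281.7 * 2.03058 = 572.01 K

572.01


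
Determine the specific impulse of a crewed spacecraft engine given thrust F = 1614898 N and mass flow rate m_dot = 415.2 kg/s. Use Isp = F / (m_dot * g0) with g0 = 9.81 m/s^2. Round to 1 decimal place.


Step 1: m_dot * g0 = 415.2 * 9.81 = 4073.11
Step 2: Isp = 1614898 / 4073.11 = 396.5 s

396.5


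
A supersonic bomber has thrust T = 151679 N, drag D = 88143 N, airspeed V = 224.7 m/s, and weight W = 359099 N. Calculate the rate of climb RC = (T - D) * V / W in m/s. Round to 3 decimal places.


Step 1: Excess thrust = T - D = 151679 - 88143 = 63536 N
Step 2: Excess power = 63536 * 224.7 = 14276539.2 W
Step 3: RC = 14276539.2 / 359099 = 39.757 m/s

39.757


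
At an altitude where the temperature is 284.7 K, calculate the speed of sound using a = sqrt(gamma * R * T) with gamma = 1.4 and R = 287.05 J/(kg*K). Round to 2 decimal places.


Step 1: gamma * R * T = 1.4 * 287.05 * 284.7 = 114412.389
Step 2: a = sqrt(114412.389) = 338.25 m/s

338.25


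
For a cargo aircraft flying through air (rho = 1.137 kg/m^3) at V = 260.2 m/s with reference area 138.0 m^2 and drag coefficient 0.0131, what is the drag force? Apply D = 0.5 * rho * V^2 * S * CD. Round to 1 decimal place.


Step 1: Dynamic pressure q = 0.5 * 1.137 * 260.2^2 = 38489.7467 Pa
Step 2: Drag D = q * S * CD = 38489.7467 * 138.0 * 0.0131
Step 3: D = 69581.8 N

69581.8


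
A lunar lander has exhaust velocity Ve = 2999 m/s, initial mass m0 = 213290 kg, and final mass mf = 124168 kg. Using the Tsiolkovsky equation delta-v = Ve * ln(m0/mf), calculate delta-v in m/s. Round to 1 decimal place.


Step 1: Mass ratio m0/mf = 213290 / 124168 = 1.717753
Step 2: ln(1.717753) = 0.541017
Step 3: delta-v = 2999 * 0.541017 = 1622.5 m/s

1622.5


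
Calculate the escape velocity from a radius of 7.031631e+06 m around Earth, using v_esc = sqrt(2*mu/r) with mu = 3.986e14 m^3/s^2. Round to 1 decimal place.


Step 1: 2*mu/r = 2 * 3.986e14 / 7.031631e+06 = 113373412.2283
Step 2: v_esc = sqrt(113373412.2283) = 10647.7 m/s

10647.7


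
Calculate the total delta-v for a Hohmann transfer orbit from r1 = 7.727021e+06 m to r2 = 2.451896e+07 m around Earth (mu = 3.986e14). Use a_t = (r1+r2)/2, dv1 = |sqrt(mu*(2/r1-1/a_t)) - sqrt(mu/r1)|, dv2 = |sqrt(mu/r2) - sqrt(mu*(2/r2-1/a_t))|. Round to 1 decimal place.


Step 1: Transfer semi-major axis a_t = (7.727021e+06 + 2.451896e+07) / 2 = 1.612299e+07 m
Step 2: v1 (circular at r1) = sqrt(mu/r1) = 7182.28 m/s
Step 3: v_t1 = sqrt(mu*(2/r1 - 1/a_t)) = 8857.09 m/s
Step 4: dv1 = |8857.09 - 7182.28| = 1674.8 m/s
Step 5: v2 (circular at r2) = 4031.97 m/s, v_t2 = 2791.26 m/s
Step 6: dv2 = |4031.97 - 2791.26| = 1240.71 m/s
Step 7: Total delta-v = 1674.8 + 1240.71 = 2915.5 m/s

2915.5


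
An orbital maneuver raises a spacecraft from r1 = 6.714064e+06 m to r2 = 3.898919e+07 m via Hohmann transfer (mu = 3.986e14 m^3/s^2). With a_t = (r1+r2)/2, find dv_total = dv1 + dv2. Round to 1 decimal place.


Step 1: Transfer semi-major axis a_t = (6.714064e+06 + 3.898919e+07) / 2 = 2.285163e+07 m
Step 2: v1 (circular at r1) = sqrt(mu/r1) = 7705.06 m/s
Step 3: v_t1 = sqrt(mu*(2/r1 - 1/a_t)) = 10064.44 m/s
Step 4: dv1 = |10064.44 - 7705.06| = 2359.38 m/s
Step 5: v2 (circular at r2) = 3197.4 m/s, v_t2 = 1733.13 m/s
Step 6: dv2 = |3197.4 - 1733.13| = 1464.27 m/s
Step 7: Total delta-v = 2359.38 + 1464.27 = 3823.6 m/s

3823.6


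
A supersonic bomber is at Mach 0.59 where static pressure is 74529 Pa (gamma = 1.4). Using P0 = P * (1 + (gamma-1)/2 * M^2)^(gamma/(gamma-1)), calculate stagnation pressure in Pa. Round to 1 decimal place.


Step 1: (gamma-1)/2 * M^2 = 0.2 * 0.3481 = 0.06962
Step 2: 1 + 0.06962 = 1.06962
Step 3: Exponent gamma/(gamma-1) = 3.5
Step 4: P0 = 74529 * 1.06962^3.5 = 94325.4 Pa

94325.4


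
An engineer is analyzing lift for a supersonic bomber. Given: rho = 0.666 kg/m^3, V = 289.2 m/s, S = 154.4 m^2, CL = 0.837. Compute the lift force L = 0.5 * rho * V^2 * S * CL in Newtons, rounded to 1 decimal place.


Step 1: Calculate dynamic pressure q = 0.5 * 0.666 * 289.2^2 = 0.5 * 0.666 * 83636.64 = 27851.0011 Pa
Step 2: Multiply by wing area and lift coefficient: L = 27851.0011 * 154.4 * 0.837
Step 3: L = 4300194.5729 * 0.837 = 3599262.9 N

3599262.9


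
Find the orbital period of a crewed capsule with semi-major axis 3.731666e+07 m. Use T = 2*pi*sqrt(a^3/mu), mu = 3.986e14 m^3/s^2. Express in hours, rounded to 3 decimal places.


Step 1: a^3 / mu = 5.196468e+22 / 3.986e14 = 1.303680e+08
Step 2: sqrt(1.303680e+08) = 11417.8807 s
Step 3: T = 2*pi * 11417.8807 = 71740.66 s
Step 4: T in hours = 71740.66 / 3600 = 19.928 hours

19.928


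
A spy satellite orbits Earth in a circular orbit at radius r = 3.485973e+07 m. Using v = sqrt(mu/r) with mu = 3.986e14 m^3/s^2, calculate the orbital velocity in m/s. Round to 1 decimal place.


Step 1: mu / r = 3.986e14 / 3.485973e+07 = 11434397.2257
Step 2: v = sqrt(11434397.2257) = 3381.5 m/s

3381.5


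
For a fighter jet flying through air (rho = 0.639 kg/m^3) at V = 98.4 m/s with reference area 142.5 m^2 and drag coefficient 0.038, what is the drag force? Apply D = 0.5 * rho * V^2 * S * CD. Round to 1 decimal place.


Step 1: Dynamic pressure q = 0.5 * 0.639 * 98.4^2 = 3093.5779 Pa
Step 2: Drag D = q * S * CD = 3093.5779 * 142.5 * 0.038
Step 3: D = 16751.7 N

16751.7


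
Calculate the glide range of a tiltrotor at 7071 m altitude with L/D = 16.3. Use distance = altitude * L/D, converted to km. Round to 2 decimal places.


Step 1: Glide distance = altitude * L/D = 7071 * 16.3 = 115257.3 m
Step 2: Convert to km: 115257.3 / 1000 = 115.26 km

115.26


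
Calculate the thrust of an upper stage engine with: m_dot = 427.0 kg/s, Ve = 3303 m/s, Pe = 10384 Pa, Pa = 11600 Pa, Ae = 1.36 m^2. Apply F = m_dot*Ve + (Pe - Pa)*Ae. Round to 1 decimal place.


Step 1: Momentum thrust = m_dot * Ve = 427.0 * 3303 = 1410381.0 N
Step 2: Pressure thrust = (Pe - Pa) * Ae = (10384 - 11600) * 1.36 = -1653.76 N
Step 3: Total thrust F = 1410381.0 + -1653.76 = 1408727.2 N

1408727.2


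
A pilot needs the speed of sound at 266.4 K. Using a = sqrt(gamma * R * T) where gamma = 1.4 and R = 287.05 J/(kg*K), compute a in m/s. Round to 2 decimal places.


Step 1: gamma * R * T = 1.4 * 287.05 * 266.4 = 107058.168
Step 2: a = sqrt(107058.168) = 327.20 m/s

327.20


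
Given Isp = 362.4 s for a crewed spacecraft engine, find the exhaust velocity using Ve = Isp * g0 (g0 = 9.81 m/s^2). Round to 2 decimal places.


Step 1: Ve = Isp * g0 = 362.4 * 9.81
Step 2: Ve = 3555.14 m/s

3555.14


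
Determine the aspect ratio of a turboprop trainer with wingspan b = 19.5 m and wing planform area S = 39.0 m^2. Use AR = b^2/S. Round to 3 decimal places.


Step 1: b^2 = 19.5^2 = 380.25
Step 2: AR = 380.25 / 39.0 = 9.750

9.750


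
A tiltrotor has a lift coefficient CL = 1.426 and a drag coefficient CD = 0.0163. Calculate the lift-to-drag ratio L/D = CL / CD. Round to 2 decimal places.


Step 1: L/D = CL / CD = 1.426 / 0.0163
Step 2: L/D = 87.48

87.48


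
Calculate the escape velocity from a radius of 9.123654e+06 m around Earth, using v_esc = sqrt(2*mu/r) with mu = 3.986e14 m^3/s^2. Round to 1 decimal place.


Step 1: 2*mu/r = 2 * 3.986e14 / 9.123654e+06 = 87377272.3078
Step 2: v_esc = sqrt(87377272.3078) = 9347.6 m/s

9347.6


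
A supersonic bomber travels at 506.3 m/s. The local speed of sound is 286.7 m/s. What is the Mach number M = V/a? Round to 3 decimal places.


Step 1: M = V / a = 506.3 / 286.7
Step 2: M = 1.766

1.766


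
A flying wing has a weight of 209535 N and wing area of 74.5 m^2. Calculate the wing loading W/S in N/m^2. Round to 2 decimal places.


Step 1: Wing loading = W / S = 209535 / 74.5
Step 2: Wing loading = 2812.55 N/m^2

2812.55


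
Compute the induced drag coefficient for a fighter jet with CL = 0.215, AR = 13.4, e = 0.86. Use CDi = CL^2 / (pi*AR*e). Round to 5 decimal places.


Step 1: CL^2 = 0.215^2 = 0.046225
Step 2: pi * AR * e = 3.14159 * 13.4 * 0.86 = 36.203714
Step 3: CDi = 0.046225 / 36.203714 = 0.00128

0.00128


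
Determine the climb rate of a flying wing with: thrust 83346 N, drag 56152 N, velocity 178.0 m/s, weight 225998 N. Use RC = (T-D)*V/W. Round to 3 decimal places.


Step 1: Excess thrust = T - D = 83346 - 56152 = 27194 N
Step 2: Excess power = 27194 * 178.0 = 4840532.0 W
Step 3: RC = 4840532.0 / 225998 = 21.418 m/s

21.418


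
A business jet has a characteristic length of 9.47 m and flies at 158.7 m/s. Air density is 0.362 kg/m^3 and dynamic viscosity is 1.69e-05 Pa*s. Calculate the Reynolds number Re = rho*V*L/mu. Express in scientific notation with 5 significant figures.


Step 1: Numerator = rho * V * L = 0.362 * 158.7 * 9.47 = 544.045818
Step 2: Re = 544.045818 / 1.69e-05
Step 3: Re = 3.2192e+07

3.2192e+07


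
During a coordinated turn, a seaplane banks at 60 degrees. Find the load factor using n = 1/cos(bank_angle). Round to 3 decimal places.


Step 1: Convert 60 degrees to radians = 1.047198
Step 2: cos(60 deg) = 0.5
Step 3: n = 1 / 0.5 = 2.000

2.000
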